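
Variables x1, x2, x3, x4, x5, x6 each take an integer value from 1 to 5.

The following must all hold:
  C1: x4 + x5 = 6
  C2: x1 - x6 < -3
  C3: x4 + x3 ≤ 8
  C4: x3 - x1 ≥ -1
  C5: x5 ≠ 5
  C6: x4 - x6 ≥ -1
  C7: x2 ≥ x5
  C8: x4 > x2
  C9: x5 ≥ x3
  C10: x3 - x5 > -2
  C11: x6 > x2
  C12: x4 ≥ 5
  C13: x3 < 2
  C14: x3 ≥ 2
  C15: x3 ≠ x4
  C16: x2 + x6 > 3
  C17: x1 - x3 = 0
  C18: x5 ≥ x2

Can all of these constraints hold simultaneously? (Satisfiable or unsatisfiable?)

From constraint 12: x4 ≥ 5. From constraints 9 and 14: x5 ≥ x3 ≥ 2. Hence x4 + x5 ≥ 7. But constraint 1 requires x4 + x5 = 6, and 6 < 7. Contradiction.

Unsatisfiable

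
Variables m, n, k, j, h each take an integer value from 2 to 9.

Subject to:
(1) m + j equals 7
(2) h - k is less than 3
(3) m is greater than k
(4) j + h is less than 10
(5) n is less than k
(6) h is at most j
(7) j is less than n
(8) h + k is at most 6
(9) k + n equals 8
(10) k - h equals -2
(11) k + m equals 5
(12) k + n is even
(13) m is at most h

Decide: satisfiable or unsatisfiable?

Unsatisfiable

Constraints 3, 5, 6, 7, and 13 give m ≤ h, h ≤ j, j < n, n < k, k < m. Chaining: m ≤ h ≤ j < n < k < m, which forces m < m — impossible.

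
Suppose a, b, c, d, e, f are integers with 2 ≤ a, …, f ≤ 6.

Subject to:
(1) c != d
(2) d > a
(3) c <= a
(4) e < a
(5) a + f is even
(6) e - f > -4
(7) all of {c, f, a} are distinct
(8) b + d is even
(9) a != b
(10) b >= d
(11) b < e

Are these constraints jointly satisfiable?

Unsatisfiable

Constraints 2, 4, 10, and 11 give a < d, d ≤ b, b < e, e < a. Chaining: a < d ≤ b < e < a, which forces a < a — impossible.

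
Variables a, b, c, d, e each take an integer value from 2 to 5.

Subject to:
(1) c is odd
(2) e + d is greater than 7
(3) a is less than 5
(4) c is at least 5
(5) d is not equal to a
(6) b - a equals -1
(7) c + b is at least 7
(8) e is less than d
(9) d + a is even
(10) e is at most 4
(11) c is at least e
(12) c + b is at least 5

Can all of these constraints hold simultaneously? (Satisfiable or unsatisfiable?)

Satisfiable

The assignment a = 3, b = 2, c = 5, d = 5, e = 3 works:
  constraint 2 holds since e + d = 8.
  constraint 6 holds since b - a = -1.
  constraint 7 holds since c + b = 7.
The rest check out directly.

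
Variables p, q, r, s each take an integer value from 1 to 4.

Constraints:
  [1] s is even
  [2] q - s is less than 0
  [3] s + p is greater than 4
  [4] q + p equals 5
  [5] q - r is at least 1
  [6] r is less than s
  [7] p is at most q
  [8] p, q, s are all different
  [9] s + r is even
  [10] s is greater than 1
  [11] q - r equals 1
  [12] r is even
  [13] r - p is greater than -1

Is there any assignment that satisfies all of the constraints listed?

One satisfying assignment is p = 2, q = 3, r = 2, s = 4.
For the less obvious constraints — constraint 2: q - s = -1; constraint 3: s + p = 6; constraint 4: q + p = 5 — and the others hold by inspection.

Satisfiable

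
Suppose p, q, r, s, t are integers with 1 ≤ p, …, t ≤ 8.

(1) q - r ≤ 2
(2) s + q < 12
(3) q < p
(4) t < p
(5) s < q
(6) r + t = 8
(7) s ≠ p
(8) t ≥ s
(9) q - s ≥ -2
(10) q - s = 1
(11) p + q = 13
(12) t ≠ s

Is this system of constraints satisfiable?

Satisfiable

One satisfying assignment is p = 8, q = 5, r = 3, s = 4, t = 5.
For the less obvious constraints — constraint 1: q - r = 2; constraint 2: s + q = 9 — and the others hold by inspection.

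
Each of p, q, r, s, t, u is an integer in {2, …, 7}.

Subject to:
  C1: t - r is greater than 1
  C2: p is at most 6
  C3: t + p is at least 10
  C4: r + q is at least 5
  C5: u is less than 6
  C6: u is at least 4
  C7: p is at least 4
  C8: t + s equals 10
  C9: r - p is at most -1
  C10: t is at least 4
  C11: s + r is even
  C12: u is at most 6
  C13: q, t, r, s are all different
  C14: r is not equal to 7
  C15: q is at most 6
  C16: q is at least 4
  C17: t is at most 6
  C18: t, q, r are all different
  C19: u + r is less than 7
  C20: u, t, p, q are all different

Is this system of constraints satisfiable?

Constraints 2, 6, 7, 10, 12, 15, 16, and 17 confine each of u, t, p, q to the 3 values {4, …, 6}.
Constraint 20 requires all 4 of them to be distinct, but only 3 values are available — impossible by the pigeonhole principle.

Unsatisfiable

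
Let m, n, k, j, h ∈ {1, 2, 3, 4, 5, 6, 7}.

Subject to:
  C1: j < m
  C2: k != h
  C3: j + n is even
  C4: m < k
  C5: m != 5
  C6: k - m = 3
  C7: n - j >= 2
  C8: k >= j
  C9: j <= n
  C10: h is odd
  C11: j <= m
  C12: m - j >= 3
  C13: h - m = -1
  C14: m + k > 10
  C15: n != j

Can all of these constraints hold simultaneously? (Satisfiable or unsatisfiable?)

One satisfying assignment is m = 4, n = 3, k = 7, j = 1, h = 3.
For the less obvious constraints — constraint 6: k - m = 3; constraint 7: n - j = 2 — and the others hold by inspection.

Satisfiable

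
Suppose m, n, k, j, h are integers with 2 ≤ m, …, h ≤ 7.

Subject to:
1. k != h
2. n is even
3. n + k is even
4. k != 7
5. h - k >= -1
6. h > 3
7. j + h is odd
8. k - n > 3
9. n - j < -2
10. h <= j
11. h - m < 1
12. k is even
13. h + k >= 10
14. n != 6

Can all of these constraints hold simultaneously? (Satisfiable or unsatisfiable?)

Satisfiable

The assignment m = 7, n = 2, k = 6, j = 6, h = 5 works:
  constraint 5 holds since h - k = -1.
  constraint 8 holds since k - n = 4.
The rest check out directly.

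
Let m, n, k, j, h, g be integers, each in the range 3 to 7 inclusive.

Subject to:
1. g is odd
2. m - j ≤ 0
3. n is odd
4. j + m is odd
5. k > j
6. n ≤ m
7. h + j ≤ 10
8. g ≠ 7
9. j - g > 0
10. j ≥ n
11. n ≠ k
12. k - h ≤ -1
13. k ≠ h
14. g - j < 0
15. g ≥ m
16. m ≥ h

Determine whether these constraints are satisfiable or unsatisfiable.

Constraints 5, 12, 14, 15, and 16 give m ≤ g, g < j, j < k, k < h, h ≤ m. Chaining: m ≤ g < j < k < h ≤ m, which forces m < m — impossible.

Unsatisfiable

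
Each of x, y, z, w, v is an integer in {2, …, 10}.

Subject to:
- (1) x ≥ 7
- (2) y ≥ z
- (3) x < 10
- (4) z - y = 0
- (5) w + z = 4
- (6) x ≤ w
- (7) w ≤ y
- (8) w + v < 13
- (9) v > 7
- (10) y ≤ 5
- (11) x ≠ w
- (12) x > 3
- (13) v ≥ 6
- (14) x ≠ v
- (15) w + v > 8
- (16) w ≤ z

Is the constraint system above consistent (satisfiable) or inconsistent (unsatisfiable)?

Unsatisfiable

From constraints 1 and 6: w ≥ x and x ≥ 7, so w ≥ 7. From constraints 7 and 10: w ≤ y and y ≤ 5, so w ≤ 5. But 5 < 7, so no value of w works.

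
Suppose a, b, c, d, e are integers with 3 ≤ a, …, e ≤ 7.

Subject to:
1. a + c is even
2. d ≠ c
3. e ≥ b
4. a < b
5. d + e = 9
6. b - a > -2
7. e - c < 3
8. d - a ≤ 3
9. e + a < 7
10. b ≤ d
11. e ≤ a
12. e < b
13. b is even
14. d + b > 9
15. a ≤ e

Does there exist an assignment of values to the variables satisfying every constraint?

Unsatisfiable

Constraints 3, 4, and 11 give b ≤ e, e ≤ a, a < b. Chaining: b ≤ e ≤ a < b, which forces b < b — impossible.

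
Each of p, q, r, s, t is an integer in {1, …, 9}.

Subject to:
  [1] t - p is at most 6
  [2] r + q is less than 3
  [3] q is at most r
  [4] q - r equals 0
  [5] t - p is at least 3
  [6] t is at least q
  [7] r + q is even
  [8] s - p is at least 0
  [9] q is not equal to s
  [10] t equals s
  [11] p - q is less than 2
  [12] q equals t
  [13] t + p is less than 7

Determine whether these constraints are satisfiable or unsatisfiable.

From constraints 10 and 12, q = t = s, so q = s. But constraint 9 says q ≠ s. Contradiction.

Unsatisfiable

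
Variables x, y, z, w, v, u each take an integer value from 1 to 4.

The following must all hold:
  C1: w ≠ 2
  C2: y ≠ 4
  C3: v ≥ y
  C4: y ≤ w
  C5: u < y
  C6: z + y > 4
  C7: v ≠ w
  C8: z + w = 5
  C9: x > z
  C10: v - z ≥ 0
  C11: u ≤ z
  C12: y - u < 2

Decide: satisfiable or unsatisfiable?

Satisfiable

The assignment x = 3, y = 3, z = 2, w = 3, v = 4, u = 2 works:
  constraint 6 holds since z + y = 5.
  constraint 8 holds since z + w = 5.
The rest check out directly.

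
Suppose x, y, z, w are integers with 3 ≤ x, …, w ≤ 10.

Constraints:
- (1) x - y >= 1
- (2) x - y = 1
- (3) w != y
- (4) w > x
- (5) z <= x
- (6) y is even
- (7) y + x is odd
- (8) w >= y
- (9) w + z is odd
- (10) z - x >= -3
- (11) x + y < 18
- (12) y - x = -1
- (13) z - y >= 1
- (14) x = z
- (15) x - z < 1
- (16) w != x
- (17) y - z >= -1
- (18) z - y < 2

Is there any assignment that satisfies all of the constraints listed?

Satisfiable

One satisfying assignment is x = 9, y = 8, z = 9, w = 10.
For the less obvious constraints — constraint 1: x - y = 1; constraint 2: x - y = 1; constraint 10: z - x = 0 — and the others hold by inspection.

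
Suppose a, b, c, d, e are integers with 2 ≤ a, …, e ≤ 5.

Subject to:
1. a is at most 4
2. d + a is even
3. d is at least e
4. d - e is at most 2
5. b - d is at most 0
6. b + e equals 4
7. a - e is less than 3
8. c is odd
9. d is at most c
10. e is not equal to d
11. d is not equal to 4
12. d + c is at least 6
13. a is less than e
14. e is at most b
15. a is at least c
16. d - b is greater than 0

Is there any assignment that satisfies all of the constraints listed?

Constraints 3, 9, 13, and 15 give a < e, e ≤ d, d ≤ c, c ≤ a. Chaining: a < e ≤ d ≤ c ≤ a, which forces a < a — impossible.

Unsatisfiable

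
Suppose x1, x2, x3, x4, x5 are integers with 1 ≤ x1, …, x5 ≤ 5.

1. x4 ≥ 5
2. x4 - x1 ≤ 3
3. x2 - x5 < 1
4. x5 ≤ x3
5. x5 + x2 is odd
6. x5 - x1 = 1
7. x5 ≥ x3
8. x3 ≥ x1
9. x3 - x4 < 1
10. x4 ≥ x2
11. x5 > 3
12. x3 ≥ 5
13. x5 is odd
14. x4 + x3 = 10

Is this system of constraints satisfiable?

Setting (x1, x2, x3, x4, x5) = (4, 4, 5, 5, 5) satisfies everything: constraint 2: x4 - x1 = 1; constraint 3: x2 - x5 = -1, and the others follow.

Satisfiable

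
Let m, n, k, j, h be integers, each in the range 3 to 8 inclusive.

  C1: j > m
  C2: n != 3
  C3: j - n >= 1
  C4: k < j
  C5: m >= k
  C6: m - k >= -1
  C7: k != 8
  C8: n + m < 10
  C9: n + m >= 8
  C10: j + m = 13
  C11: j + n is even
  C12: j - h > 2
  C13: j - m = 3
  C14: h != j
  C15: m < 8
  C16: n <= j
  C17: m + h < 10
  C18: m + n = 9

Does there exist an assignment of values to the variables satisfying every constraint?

Setting (m, n, k, j, h) = (5, 4, 5, 8, 3) satisfies everything: constraint 3: j - n = 4; constraint 6: m - k = 0; constraint 8: n + m = 9, and the others follow.

Satisfiable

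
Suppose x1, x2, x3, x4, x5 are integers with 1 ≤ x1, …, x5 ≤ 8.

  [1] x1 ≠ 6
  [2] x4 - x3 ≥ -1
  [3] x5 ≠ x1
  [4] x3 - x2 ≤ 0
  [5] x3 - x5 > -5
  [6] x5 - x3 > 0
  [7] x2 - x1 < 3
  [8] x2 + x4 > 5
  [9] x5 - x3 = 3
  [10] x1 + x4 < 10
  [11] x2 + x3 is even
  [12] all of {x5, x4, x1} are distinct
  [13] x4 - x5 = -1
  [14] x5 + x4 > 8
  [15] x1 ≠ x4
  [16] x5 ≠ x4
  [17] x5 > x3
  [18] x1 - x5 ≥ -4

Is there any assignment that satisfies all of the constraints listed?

Satisfiable

Take x1 = 3, x2 = 3, x3 = 3, x4 = 5, x5 = 6. Then constraint 2: x4 - x3 = 2; constraint 4: x3 - x2 = 0; constraint 5: x3 - x5 = -3, and every other listed constraint is also met.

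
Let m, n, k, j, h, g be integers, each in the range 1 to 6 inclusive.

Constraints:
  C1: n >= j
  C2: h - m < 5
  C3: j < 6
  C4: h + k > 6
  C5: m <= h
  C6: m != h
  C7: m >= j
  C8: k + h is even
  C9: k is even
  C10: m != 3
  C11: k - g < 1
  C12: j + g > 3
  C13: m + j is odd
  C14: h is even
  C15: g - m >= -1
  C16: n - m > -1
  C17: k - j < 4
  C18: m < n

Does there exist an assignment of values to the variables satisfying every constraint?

Satisfiable

One satisfying assignment is m = 2, n = 3, k = 2, j = 1, h = 6, g = 3.
For the less obvious constraints — constraint 2: h - m = 4; constraint 4: h + k = 8; constraint 11: k - g = -1 — and the others hold by inspection.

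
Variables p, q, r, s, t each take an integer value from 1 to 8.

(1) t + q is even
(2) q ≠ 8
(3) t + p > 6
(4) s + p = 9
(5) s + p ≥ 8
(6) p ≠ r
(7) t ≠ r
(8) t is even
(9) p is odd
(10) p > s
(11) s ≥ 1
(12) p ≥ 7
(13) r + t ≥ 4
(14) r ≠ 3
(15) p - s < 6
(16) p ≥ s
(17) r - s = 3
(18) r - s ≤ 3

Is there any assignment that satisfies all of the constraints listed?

Try p = 7, q = 4, r = 5, s = 2, t = 2.
Check constraint 3: t + p = 9; constraint 4: s + p = 9; constraint 5: s + p = 9. The remaining constraints are straightforward to verify.

Satisfiable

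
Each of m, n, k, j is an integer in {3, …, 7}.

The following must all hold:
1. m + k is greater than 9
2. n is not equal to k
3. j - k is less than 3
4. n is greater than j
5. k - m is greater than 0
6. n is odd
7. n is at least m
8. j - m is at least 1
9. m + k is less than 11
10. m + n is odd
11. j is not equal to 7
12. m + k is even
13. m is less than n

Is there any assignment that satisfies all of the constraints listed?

Setting (m, n, k, j) = (4, 7, 6, 6) satisfies everything: constraint 1: m + k = 10; constraint 3: j - k = 0, and the others follow.

Satisfiable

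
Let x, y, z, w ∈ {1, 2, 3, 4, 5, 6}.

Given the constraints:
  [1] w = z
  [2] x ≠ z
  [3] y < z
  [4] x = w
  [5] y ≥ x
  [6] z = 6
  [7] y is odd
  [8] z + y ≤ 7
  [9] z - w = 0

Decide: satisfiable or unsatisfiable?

Unsatisfiable

From constraints 1 and 4, x = w = z, so x = z. But constraint 2 says x ≠ z. Contradiction.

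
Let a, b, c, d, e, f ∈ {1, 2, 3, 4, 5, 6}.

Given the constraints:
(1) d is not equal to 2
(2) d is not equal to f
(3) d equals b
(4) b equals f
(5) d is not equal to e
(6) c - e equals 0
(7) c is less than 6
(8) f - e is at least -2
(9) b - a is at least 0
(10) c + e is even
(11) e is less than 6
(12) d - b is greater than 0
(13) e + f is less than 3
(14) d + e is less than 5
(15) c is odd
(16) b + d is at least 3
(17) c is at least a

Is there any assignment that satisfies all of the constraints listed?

From constraints 3 and 4, d = b = f, so d = f. But constraint 2 says d ≠ f. Contradiction.

Unsatisfiable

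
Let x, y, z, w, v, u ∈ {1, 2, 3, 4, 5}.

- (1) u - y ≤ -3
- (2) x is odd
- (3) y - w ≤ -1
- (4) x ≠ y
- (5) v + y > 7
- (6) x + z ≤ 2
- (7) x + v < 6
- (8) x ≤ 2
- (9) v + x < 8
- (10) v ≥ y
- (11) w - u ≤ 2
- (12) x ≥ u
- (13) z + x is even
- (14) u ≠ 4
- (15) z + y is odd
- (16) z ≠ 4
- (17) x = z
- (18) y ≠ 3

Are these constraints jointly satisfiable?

Constraints 1, 3, and 11 give y − u ≥ 3, u − w ≥ -2, w − y ≥ 1.
Adding all 3 inequalities: the left sides telescope to 0, and the right sides sum to 3 + (-2) + 1 = 2. So 0 ≥ 2, which is false.

Unsatisfiable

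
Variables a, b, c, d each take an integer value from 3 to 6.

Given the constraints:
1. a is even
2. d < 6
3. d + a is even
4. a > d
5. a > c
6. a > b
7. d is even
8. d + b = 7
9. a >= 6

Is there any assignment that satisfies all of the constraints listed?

One satisfying assignment is a = 6, b = 3, c = 4, d = 4.
For the less obvious constraints — constraint 1: a = 6 is even; constraint 3: d + a = 10 is even; constraint 8: d + b = 7 — and the others hold by inspection.

Satisfiable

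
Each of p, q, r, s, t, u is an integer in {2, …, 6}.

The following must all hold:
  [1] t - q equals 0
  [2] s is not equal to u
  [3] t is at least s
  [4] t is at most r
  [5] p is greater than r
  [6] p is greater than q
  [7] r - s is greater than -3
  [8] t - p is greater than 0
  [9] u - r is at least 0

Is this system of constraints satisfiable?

Constraints 4, 5, and 8 give t ≤ r, r < p, p < t. Chaining: t ≤ r < p < t, which forces t < t — impossible.

Unsatisfiable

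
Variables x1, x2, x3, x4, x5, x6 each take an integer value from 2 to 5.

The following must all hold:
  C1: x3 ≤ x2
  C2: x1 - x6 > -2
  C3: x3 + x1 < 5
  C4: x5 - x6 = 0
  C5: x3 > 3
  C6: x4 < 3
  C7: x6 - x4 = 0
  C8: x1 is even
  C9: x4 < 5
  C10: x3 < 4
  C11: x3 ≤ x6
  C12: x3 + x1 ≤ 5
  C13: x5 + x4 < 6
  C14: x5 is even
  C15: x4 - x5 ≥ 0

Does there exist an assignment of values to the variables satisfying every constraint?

Unsatisfiable

From constraint 5: x3 ≥ 4. From constraint 10: x3 ≤ 3. But 3 < 4, so no value of x3 works.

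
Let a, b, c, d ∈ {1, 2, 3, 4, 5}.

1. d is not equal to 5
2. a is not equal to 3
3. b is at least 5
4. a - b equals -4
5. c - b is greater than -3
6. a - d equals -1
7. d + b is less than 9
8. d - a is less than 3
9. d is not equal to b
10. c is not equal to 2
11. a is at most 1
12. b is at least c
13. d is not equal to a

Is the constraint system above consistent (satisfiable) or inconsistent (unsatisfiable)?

Satisfiable

The assignment a = 1, b = 5, c = 5, d = 2 works:
  constraint 4 holds since a - b = -4.
  constraint 5 holds since c - b = 0.
  constraint 6 holds since a - d = -1.
The rest check out directly.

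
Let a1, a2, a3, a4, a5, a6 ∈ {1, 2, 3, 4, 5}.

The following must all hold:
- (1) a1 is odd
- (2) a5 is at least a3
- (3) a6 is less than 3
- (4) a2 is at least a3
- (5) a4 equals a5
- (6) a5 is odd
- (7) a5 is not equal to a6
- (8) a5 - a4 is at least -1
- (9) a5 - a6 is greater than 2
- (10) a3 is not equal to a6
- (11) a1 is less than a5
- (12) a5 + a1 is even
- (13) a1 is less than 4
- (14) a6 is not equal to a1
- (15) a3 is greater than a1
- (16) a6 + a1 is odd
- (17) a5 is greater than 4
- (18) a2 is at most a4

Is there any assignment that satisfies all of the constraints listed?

Satisfiable

The assignment a1 = 1, a2 = 4, a3 = 4, a4 = 5, a5 = 5, a6 = 2 works:
  constraint 1 holds since a1 = 1 is odd.
  constraint 8 holds since a5 - a4 = 0.
  constraint 9 holds since a5 - a6 = 3.
The rest check out directly.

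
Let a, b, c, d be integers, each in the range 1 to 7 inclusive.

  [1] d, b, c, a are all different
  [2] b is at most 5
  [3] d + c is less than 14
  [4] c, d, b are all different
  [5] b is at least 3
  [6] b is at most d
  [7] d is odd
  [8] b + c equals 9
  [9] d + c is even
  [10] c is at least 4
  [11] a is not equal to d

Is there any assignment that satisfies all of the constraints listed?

Setting (a, b, c, d) = (6, 4, 5, 7) satisfies everything: constraint 3: d + c = 12; constraint 8: b + c = 9, and the others follow.

Satisfiable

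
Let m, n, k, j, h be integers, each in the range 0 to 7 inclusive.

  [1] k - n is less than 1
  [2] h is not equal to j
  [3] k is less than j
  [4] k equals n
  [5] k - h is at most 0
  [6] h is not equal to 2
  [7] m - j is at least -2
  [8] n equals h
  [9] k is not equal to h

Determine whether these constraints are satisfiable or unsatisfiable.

Unsatisfiable

From constraints 4 and 8, k = n = h, so k = h. But constraint 9 says k ≠ h. Contradiction.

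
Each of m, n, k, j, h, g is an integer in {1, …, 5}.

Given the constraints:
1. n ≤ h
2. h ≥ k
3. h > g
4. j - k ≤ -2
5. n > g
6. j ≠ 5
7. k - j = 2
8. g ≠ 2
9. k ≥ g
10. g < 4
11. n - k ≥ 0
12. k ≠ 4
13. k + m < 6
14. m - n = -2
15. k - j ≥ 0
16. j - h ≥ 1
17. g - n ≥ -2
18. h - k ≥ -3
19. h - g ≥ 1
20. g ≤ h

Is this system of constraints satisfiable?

Constraints 4, 11, 16, 17, and 19 give h − g ≥ 1, g − n ≥ -2, n − k ≥ 0, k − j ≥ 2, j − h ≥ 1.
Adding all 5 inequalities: the left sides telescope to 0, and the right sides sum to 1 + (-2) + 0 + 2 + 1 = 2. So 0 ≥ 2, which is false.

Unsatisfiable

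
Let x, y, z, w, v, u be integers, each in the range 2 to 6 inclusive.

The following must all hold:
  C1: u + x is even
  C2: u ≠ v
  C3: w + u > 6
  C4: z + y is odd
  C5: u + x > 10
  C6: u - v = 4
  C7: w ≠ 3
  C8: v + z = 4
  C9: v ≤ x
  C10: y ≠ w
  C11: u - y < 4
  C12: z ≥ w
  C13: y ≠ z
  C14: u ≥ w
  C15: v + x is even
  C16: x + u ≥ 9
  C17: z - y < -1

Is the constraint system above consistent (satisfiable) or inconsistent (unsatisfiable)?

Take x = 6, y = 5, z = 2, w = 2, v = 2, u = 6. Then constraint 3: w + u = 8; constraint 5: u + x = 12; constraint 6: u - v = 4, and every other listed constraint is also met.

Satisfiable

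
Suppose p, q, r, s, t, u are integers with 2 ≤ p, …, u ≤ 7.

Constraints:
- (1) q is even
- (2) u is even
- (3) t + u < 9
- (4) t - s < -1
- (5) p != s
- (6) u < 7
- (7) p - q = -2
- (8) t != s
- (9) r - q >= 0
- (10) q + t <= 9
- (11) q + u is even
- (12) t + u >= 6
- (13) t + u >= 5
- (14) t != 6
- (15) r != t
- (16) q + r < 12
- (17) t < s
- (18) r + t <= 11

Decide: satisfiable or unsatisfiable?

Satisfiable

Setting (p, q, r, s, t, u) = (2, 4, 7, 7, 3, 4) satisfies everything: constraint 3: t + u = 7; constraint 4: t - s = -4, and the others follow.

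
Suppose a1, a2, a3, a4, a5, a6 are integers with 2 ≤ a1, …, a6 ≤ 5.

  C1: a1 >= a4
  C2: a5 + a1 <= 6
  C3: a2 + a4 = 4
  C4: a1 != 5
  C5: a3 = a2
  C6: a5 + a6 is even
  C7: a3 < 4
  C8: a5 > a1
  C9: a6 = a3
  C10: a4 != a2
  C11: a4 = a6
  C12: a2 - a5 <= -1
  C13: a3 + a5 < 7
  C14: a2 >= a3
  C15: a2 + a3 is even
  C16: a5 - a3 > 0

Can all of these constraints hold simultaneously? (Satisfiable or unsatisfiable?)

Unsatisfiable

From constraints 5, 9, and 11, a4 = a6 = a3 = a2, so a4 = a2. But constraint 10 says a4 ≠ a2. Contradiction.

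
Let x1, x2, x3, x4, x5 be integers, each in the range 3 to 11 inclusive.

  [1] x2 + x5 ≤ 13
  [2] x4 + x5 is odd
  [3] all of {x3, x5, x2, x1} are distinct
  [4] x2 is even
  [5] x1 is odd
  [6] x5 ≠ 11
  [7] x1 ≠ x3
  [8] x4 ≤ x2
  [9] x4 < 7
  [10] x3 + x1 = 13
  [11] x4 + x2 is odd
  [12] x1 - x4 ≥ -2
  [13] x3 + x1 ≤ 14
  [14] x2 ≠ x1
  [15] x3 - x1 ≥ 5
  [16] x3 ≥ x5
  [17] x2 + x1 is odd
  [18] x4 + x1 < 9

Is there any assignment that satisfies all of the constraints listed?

Try x1 = 3, x2 = 6, x3 = 10, x4 = 3, x5 = 4.
Check constraint 1: x2 + x5 = 10; constraint 10: x3 + x1 = 13. The remaining constraints are straightforward to verify.

Satisfiable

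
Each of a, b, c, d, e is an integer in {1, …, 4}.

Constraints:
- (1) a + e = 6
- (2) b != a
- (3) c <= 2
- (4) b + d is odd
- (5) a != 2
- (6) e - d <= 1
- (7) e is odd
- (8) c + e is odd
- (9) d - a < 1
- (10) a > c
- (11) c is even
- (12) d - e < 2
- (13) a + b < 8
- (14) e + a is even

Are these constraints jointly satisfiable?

Setting (a, b, c, d, e) = (3, 2, 2, 3, 3) satisfies everything: constraint 1: a + e = 6; constraint 6: e - d = 0; constraint 9: d - a = 0, and the others follow.

Satisfiable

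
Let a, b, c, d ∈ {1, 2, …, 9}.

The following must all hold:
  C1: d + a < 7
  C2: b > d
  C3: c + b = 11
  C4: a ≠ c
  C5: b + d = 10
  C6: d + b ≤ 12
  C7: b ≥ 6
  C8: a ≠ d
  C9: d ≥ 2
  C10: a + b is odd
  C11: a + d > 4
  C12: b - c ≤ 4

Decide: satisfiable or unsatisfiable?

One satisfying assignment is a = 2, b = 7, c = 4, d = 3.
For the less obvious constraints — constraint 1: d + a = 5; constraint 3: c + b = 11 — and the others hold by inspection.

Satisfiable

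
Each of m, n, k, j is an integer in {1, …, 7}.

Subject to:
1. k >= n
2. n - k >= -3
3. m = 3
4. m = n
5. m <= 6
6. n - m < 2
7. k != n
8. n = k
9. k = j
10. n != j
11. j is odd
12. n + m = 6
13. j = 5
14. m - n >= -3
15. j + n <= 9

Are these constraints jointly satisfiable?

Constraint 3 fixes m = 3 and constraint 13 fixes j = 5. Constraints 4, 8, and 9 give m = n = k = j, so m = j. But 3 ≠ 5 — contradiction.

Unsatisfiable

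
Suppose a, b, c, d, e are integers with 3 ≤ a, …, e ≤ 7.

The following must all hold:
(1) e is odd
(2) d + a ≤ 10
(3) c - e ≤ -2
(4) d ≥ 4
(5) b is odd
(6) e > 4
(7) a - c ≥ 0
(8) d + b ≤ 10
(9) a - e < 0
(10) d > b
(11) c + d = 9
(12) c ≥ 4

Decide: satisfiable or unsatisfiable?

The assignment a = 5, b = 3, c = 4, d = 5, e = 7 works:
  constraint 2 holds since d + a = 10.
  constraint 3 holds since c - e = -3.
The rest check out directly.

Satisfiable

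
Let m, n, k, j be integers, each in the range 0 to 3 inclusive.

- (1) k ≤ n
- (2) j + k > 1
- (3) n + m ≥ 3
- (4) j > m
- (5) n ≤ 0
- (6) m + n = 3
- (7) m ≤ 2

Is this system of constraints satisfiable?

Unsatisfiable

From constraint 5: n ≤ 0. From constraint 7: m ≤ 2. Hence n + m ≤ 2. But constraint 3 requires n + m ≥ 3, and 3 > 2. Contradiction.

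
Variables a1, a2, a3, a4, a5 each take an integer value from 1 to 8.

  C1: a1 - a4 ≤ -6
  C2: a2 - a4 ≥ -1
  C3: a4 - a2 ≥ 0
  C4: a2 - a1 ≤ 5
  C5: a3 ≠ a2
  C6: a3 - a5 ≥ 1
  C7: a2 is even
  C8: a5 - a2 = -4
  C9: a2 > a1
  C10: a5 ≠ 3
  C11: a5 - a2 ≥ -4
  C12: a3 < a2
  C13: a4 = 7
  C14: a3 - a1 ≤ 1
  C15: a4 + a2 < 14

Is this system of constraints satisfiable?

Constraints 1, 2, 6, 11, and 14 give a4 − a1 ≥ 6, a1 − a3 ≥ -1, a3 − a5 ≥ 1, a5 − a2 ≥ -4, a2 − a4 ≥ -1.
Adding all 5 inequalities: the left sides telescope to 0, and the right sides sum to 6 + (-1) + 1 + (-4) + (-1) = 1. So 0 ≥ 1, which is false.

Unsatisfiable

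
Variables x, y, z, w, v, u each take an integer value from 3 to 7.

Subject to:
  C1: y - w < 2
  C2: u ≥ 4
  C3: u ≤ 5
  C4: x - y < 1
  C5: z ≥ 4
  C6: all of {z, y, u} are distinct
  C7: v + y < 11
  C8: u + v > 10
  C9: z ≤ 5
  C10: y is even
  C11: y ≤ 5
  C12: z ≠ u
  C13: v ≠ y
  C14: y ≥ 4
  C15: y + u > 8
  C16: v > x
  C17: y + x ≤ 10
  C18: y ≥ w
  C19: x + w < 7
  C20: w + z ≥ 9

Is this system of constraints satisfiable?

Unsatisfiable

Constraints 2, 3, 5, 9, 11, and 14 confine each of z, y, u to the 2 values {4, 5}.
Constraint 6 requires all 3 of them to be distinct, but only 2 values are available — impossible by the pigeonhole principle.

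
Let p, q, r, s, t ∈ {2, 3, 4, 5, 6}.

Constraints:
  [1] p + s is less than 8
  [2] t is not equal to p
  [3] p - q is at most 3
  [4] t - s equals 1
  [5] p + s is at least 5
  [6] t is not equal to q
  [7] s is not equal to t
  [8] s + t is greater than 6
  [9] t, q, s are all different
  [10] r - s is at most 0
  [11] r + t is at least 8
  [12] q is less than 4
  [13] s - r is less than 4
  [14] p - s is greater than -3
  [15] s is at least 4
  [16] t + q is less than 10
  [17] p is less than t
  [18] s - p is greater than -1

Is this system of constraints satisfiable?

Satisfiable

Setting (p, q, r, s, t) = (3, 3, 3, 4, 5) satisfies everything: constraint 1: p + s = 7; constraint 3: p - q = 0; constraint 4: t - s = 1, and the others follow.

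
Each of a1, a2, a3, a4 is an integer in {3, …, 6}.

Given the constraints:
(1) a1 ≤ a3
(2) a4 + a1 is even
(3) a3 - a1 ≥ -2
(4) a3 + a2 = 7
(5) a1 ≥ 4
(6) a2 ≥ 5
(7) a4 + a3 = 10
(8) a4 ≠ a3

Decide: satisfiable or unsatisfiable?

Unsatisfiable

From constraints 1 and 5: a3 ≥ a1 ≥ 4. From constraint 6: a2 ≥ 5. Hence a3 + a2 ≥ 9. But constraint 4 requires a3 + a2 = 7, and 7 < 9. Contradiction.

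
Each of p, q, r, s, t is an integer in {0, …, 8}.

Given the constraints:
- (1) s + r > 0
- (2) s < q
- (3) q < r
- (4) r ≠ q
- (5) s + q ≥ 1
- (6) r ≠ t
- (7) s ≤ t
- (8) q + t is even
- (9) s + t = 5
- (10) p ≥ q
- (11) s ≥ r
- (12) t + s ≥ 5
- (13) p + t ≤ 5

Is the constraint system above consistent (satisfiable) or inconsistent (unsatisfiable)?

Unsatisfiable

Constraints 2, 3, and 11 give s < q, q < r, r ≤ s. Chaining: s < q < r ≤ s, which forces s < s — impossible.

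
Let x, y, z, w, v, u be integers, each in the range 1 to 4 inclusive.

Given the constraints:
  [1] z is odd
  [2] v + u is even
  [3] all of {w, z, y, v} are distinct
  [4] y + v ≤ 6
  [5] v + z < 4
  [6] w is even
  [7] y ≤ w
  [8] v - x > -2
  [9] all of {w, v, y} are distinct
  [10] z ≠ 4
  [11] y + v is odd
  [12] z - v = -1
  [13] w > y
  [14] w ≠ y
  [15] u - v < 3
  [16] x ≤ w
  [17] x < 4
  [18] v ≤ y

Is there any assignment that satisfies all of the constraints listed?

Try x = 1, y = 3, z = 1, w = 4, v = 2, u = 4.
Check constraint 4: y + v = 5; constraint 5: v + z = 3. The remaining constraints are straightforward to verify.

Satisfiable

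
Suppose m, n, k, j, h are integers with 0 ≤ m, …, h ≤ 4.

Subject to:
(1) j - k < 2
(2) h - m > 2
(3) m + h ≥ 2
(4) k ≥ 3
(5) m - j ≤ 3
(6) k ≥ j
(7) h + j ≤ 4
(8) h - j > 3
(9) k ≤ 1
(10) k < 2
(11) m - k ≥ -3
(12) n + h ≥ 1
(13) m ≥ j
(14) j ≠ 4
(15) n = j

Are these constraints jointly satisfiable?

From constraint 4: k ≥ 3. From constraint 10: k ≤ 1. But 1 < 3, so no value of k works.

Unsatisfiable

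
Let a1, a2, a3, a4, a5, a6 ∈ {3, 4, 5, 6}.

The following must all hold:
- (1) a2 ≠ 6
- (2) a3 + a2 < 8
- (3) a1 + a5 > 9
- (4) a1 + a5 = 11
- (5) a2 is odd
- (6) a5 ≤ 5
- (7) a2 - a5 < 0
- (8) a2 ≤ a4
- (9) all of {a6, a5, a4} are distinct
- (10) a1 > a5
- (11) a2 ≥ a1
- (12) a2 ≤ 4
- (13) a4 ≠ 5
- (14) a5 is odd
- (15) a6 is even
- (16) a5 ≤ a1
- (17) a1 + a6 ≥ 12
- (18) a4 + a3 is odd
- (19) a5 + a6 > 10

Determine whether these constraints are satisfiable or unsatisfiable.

From constraints 11 and 12: a1 ≤ a2 ≤ 4. From constraint 6: a5 ≤ 5. Hence a1 + a5 ≤ 9. But constraint 4 requires a1 + a5 = 11, and 11 > 9. Contradiction.

Unsatisfiable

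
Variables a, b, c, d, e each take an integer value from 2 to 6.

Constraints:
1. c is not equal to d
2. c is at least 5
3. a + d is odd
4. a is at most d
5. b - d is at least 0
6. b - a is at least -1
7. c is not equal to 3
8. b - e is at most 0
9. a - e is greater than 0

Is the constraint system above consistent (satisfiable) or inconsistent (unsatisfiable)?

Unsatisfiable

Constraints 4, 5, 8, and 9 give b ≤ e, e < a, a ≤ d, d ≤ b. Chaining: b ≤ e < a ≤ d ≤ b, which forces b < b — impossible.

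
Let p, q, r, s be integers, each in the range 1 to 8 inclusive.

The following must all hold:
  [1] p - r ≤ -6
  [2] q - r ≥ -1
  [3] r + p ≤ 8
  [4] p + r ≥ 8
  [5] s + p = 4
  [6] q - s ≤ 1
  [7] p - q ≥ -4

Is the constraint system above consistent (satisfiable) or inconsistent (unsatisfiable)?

Unsatisfiable

Constraints 1, 2, and 7 give r − p ≥ 6, p − q ≥ -4, q − r ≥ -1.
Adding all 3 inequalities: the left sides telescope to 0, and the right sides sum to 6 + (-4) + (-1) = 1. So 0 ≥ 1, which is false.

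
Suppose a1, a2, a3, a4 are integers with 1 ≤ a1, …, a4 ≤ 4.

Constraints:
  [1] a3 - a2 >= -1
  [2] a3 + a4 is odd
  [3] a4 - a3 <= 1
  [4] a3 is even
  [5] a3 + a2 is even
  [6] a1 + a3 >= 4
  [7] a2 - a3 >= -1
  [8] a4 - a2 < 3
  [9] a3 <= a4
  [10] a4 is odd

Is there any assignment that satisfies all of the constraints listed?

Satisfiable

Take a1 = 2, a2 = 2, a3 = 2, a4 = 3. Then constraint 1: a3 - a2 = 0; constraint 3: a4 - a3 = 1, and every other listed constraint is also met.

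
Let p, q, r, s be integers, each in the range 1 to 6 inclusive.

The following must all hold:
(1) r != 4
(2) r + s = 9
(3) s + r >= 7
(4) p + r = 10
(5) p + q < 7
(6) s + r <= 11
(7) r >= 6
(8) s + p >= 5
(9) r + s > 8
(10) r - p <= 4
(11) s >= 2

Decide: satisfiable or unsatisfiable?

Setting (p, q, r, s) = (4, 1, 6, 3) satisfies everything: constraint 2: r + s = 9; constraint 3: s + r = 9; constraint 4: p + r = 10, and the others follow.

Satisfiable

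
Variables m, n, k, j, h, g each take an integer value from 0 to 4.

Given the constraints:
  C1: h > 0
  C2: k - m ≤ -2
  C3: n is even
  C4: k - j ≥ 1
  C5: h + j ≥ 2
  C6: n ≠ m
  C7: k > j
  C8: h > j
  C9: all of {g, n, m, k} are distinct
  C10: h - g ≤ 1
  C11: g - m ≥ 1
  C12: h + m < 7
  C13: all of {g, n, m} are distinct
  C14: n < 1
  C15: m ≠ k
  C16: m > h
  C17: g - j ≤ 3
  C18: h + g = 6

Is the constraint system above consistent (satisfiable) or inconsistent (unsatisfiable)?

Constraints 2, 4, 11, and 17 give j − g ≥ -3, g − m ≥ 1, m − k ≥ 2, k − j ≥ 1.
Adding all 4 inequalities: the left sides telescope to 0, and the right sides sum to (-3) + 1 + 2 + 1 = 1. So 0 ≥ 1, which is false.

Unsatisfiable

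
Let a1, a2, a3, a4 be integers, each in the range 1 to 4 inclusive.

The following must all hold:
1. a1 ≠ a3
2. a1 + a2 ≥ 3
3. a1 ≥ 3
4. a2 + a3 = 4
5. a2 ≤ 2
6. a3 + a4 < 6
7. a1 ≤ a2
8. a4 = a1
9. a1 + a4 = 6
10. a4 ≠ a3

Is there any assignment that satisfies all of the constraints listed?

Unsatisfiable

From constraint 3: a1 ≥ 3. From constraints 5 and 7: a1 ≤ a2 and a2 ≤ 2, so a1 ≤ 2. But 2 < 3, so no value of a1 works.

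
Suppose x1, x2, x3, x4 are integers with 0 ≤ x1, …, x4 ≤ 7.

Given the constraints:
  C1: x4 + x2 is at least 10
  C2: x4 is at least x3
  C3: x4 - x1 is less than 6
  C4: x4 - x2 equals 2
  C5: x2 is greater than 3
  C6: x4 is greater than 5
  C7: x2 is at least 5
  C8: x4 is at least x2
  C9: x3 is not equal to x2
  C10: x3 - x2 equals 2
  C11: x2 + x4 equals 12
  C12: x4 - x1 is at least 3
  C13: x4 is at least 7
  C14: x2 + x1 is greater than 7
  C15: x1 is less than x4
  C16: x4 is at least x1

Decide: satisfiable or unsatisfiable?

The assignment x1 = 3, x2 = 5, x3 = 7, x4 = 7 works:
  constraint 1 holds since x4 + x2 = 12.
  constraint 3 holds since x4 - x1 = 4.
  constraint 4 holds since x4 - x2 = 2.
The rest check out directly.

Satisfiable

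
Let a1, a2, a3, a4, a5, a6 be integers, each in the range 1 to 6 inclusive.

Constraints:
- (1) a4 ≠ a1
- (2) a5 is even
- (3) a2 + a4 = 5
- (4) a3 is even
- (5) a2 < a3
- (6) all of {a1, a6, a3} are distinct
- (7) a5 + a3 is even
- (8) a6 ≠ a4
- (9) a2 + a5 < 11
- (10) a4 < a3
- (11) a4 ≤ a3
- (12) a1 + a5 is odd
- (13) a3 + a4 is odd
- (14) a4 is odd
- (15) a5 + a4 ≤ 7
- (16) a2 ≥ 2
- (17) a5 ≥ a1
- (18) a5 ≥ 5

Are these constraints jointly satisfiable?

One satisfying assignment is a1 = 5, a2 = 4, a3 = 6, a4 = 1, a5 = 6, a6 = 4.
For the less obvious constraints — constraint 3: a2 + a4 = 5; constraint 9: a2 + a5 = 10; constraint 15: a5 + a4 = 7 — and the others hold by inspection.

Satisfiable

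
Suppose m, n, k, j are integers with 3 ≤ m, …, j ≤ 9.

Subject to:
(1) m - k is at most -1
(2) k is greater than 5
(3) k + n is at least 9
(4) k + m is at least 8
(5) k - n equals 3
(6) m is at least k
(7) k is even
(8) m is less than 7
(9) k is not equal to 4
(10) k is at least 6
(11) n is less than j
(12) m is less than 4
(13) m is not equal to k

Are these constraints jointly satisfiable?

From constraints 6 and 10: m ≥ k and k ≥ 6, so m ≥ 6. From constraint 12: m ≤ 3. But 3 < 6, so no value of m works.

Unsatisfiable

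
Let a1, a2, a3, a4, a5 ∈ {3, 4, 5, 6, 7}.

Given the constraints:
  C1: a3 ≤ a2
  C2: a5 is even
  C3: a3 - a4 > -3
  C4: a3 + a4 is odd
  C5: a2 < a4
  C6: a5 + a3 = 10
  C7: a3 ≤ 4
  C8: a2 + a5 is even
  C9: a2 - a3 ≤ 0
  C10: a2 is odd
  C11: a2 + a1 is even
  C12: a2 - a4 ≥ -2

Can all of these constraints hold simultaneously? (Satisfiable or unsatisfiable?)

Constraint 10 makes a2 odd and constraint 2 makes a5 even, so a2 + a5 must be odd. Constraint 8 says a2 + a5 is even — contradiction.

Unsatisfiable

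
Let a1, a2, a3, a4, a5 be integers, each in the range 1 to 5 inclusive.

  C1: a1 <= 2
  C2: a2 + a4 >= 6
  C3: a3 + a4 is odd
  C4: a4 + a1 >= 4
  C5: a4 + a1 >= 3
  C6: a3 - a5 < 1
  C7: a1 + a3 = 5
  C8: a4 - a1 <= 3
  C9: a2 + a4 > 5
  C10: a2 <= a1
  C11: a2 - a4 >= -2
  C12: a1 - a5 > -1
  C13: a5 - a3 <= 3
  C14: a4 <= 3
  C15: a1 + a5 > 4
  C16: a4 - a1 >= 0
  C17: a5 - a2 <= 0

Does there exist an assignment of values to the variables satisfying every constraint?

From constraints 1 and 10: a2 ≤ a1 ≤ 2. From constraint 14: a4 ≤ 3. Hence a2 + a4 ≤ 5. But constraint 2 requires a2 + a4 ≥ 6, and 6 > 5. Contradiction.

Unsatisfiable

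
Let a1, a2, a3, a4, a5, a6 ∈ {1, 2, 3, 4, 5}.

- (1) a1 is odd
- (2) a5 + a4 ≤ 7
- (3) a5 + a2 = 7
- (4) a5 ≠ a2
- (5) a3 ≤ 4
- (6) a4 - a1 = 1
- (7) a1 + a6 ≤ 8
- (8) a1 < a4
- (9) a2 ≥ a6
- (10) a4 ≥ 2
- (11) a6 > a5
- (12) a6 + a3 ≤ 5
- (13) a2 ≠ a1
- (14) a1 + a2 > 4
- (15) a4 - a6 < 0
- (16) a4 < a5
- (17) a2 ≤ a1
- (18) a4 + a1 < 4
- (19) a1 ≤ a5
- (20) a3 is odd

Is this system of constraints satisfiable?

Constraints 8, 9, 11, 16, and 17 give a5 < a6, a6 ≤ a2, a2 ≤ a1, a1 < a4, a4 < a5. Chaining: a5 < a6 ≤ a2 ≤ a1 < a4 < a5, which forces a5 < a5 — impossible.

Unsatisfiable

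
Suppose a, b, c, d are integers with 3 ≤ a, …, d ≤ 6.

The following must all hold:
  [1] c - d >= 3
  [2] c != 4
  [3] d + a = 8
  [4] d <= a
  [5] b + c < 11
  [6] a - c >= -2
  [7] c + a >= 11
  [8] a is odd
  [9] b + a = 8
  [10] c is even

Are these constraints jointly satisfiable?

Satisfiable

The assignment a = 5, b = 3, c = 6, d = 3 works:
  constraint 1 holds since c - d = 3.
  constraint 3 holds since d + a = 8.
  constraint 5 holds since b + c = 9.
The rest check out directly.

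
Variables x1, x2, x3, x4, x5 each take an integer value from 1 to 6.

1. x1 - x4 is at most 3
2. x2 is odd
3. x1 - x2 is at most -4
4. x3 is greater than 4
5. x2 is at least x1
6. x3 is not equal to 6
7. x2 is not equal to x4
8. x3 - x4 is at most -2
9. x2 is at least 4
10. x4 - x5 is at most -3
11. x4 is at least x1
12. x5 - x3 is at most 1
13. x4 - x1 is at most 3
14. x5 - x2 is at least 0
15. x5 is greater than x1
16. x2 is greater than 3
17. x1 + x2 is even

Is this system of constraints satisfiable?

Constraints 3, 8, 12, 13, and 14 give x1 − x4 ≥ -3, x4 − x3 ≥ 2, x3 − x5 ≥ -1, x5 − x2 ≥ 0, x2 − x1 ≥ 4.
Adding all 5 inequalities: the left sides telescope to 0, and the right sides sum to (-3) + 2 + (-1) + 0 + 4 = 2. So 0 ≥ 2, which is false.

Unsatisfiable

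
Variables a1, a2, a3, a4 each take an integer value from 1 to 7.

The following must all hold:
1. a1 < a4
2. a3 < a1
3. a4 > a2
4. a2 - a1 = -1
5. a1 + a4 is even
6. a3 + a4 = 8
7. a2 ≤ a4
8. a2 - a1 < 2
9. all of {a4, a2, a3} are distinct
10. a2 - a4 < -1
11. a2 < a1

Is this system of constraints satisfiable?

Satisfiable

Try a1 = 5, a2 = 4, a3 = 1, a4 = 7.
Check constraint 4: a2 - a1 = -1; constraint 6: a3 + a4 = 8. The remaining constraints are straightforward to verify.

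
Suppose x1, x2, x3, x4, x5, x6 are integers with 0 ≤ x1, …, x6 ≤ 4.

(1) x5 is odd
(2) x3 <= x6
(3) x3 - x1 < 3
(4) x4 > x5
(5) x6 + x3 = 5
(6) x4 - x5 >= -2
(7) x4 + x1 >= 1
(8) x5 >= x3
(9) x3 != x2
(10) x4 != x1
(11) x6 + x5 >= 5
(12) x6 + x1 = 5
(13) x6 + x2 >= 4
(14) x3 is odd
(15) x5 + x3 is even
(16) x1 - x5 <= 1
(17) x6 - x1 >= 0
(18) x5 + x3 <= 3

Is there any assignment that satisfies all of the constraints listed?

Setting (x1, x2, x3, x4, x5, x6) = (1, 2, 1, 2, 1, 4) satisfies everything: constraint 3: x3 - x1 = 0; constraint 5: x6 + x3 = 5, and the others follow.

Satisfiable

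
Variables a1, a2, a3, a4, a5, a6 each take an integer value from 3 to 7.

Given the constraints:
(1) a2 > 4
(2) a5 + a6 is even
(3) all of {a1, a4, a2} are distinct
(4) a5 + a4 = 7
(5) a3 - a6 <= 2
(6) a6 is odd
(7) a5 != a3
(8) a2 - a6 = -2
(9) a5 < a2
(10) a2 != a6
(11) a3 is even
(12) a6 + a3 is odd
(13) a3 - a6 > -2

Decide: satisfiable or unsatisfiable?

Satisfiable

Take a1 = 3, a2 = 5, a3 = 6, a4 = 4, a5 = 3, a6 = 7. Then constraint 4: a5 + a4 = 7; constraint 5: a3 - a6 = -1, and every other listed constraint is also met.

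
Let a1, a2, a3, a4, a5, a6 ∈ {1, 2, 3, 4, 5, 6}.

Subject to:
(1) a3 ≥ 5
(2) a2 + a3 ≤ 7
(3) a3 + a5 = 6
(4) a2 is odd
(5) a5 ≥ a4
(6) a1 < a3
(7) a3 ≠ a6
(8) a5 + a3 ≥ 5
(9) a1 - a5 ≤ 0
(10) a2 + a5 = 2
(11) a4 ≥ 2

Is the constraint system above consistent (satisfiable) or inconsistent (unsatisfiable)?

From constraint 1: a3 ≥ 5. From constraints 5 and 11: a5 ≥ a4 ≥ 2. Hence a3 + a5 ≥ 7. But constraint 3 requires a3 + a5 = 6, and 6 < 7. Contradiction.

Unsatisfiable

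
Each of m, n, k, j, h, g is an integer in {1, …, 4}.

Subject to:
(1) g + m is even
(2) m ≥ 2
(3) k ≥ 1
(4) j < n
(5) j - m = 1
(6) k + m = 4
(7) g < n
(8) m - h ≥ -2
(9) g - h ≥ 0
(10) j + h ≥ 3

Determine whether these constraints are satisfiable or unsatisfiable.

One satisfying assignment is m = 2, n = 4, k = 2, j = 3, h = 1, g = 2.
For the less obvious constraints — constraint 5: j - m = 1; constraint 6: k + m = 4 — and the others hold by inspection.

Satisfiable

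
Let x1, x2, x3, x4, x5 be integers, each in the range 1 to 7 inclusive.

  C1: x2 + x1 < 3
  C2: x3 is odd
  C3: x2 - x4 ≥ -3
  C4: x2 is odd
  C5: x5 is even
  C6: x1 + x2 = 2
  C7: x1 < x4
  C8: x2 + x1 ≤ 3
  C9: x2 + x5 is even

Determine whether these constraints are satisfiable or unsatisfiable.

Constraint 4 makes x2 odd and constraint 5 makes x5 even, so x2 + x5 must be odd. Constraint 9 says x2 + x5 is even — contradiction.

Unsatisfiable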